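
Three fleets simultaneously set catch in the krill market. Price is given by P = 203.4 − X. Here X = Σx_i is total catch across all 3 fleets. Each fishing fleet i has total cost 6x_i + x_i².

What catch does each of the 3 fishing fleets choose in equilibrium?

32.9

A representative fishing fleet's profit is π_i = x_i(203.4 − X) − 6x_i − x_i², with X = x_i + Σ_{j≠i} x_j.
First-order condition: 197.4 − 4x_i − Σ_{j≠i} x_j = 0.
In a symmetric equilibrium every fishing fleet chooses the same x, so Σ_{j≠i} x_j = 2x. The condition becomes 197.4 − 6x = 0, giving x = 197.4/6 = 32.9.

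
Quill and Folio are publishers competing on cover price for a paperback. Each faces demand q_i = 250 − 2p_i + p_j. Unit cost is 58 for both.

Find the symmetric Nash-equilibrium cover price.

122

Quill's profit: π = (p_{Quill} − 58)(250 − 2p_{Quill} + p_{Folio}).
∂π/∂p_{Quill} = 366 − 4p_{Quill} + p_{Folio} = 0 ⇒ p_{Quill} = 91.5 + 0.25p_{Folio}.
Setting p_{Quill} = p_{Folio} in the reaction function: p_{Quill} = 91.5 + 0.25p_{Quill}, so p_{Quill} = 91.5 / 0.75 = 122.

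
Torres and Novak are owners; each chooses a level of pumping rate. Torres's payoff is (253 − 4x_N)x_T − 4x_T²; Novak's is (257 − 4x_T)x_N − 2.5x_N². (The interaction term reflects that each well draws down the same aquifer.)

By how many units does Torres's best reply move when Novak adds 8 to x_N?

Expanding Torres's payoff: 253x_T − 4x_Nx_T − 4x_T².
∂π/∂x_T = 253 − 4x_N − 8x_T = 0, so x_T = 31.625 − 0.5x_N.
The reaction-function slope is −0.5, so an 8-unit rise in x_N moves x_T by −0.5 × 8 = −4. Torres's best response falls — the actions are strategic substitutes.

-4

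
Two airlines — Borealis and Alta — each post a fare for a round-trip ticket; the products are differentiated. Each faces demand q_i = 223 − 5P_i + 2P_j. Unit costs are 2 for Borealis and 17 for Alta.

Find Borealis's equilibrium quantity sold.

Borealis's profit: π = (P_{Borealis} − 2)(223 − 5P_{Borealis} + 2P_{Alta}).
∂π/∂P_{Borealis} = 233 − 10P_{Borealis} + 2P_{Alta} = 0 ⇒ P_{Borealis} = 23.3 + 0.2P_{Alta}.
Similarly P_{Alta} = 30.8 + 0.2P_{Borealis}.
Solving the two reaction functions simultaneously: (1 − (0.2)(0.2))P_{Borealis} = 23.3 + 0.2·30.8, so 0.96P_{Borealis} = 29.46 and P_{Borealis} = 30.6875.
Then P_{Alta} = 30.8 + 0.2·30.6875 = 36.9375.
q_{Borealis} = 223 − 5·30.6875 + 2·36.9375 = 143.4375.

143.4375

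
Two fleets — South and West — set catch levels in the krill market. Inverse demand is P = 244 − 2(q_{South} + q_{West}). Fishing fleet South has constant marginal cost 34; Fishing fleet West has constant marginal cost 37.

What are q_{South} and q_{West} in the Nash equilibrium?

35.5, 34

Fishing fleet South's profit: π = q_{South}(244 − 2(q_{South} + q_{West})) − 34q_{South}.
∂π/∂q_{South} = 210 − 4q_{South} − 2q_{West} = 0, so q_{South} = 52.5 − 0.5q_{West}.
By the same steps for West: q_{West} = 51.75 − 0.5q_{South}.
Solving the two reaction functions simultaneously: (1 − (−0.5)(−0.5))q_{South} = 52.5 − 0.5·51.75, so 0.75q_{South} = 26.625 and q_{South} = 35.5.
Then q_{West} = 51.75 − 0.5·35.5 = 34.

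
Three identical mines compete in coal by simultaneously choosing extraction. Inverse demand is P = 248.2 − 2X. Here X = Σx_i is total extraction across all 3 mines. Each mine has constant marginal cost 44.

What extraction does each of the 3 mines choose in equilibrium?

A representative mine's profit is π_i = x_i(248.2 − 2X) − 44x_i, with X = x_i + Σ_{j≠i} x_j.
First-order condition: 204.2 − 4x_i − 2Σ_{j≠i} x_j = 0.
Imposing symmetry (x_j = x for all j) turns Σ_{j≠i} x_j into 2x, so 204.2 = 8x and x = 25.525.

25.525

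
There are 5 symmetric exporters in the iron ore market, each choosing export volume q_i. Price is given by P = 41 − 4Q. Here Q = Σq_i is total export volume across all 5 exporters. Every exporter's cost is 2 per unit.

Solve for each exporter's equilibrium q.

1.625

A representative exporter's profit is π_i = q_i(41 − 4Q) − 2q_i, with Q = q_i + Σ_{j≠i} q_j.
First-order condition: 39 − 8q_i − 4Σ_{j≠i} q_j = 0.
Imposing symmetry (q_j = q for all j) turns Σ_{j≠i} q_j into 4q, so 39 = 24q and q = 1.625.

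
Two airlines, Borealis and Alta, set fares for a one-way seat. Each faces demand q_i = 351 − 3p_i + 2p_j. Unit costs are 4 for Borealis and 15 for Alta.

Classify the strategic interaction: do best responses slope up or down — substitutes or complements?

strategic complements

Borealis's profit: π = (p_{Borealis} − 4)(351 − 3p_{Borealis} + 2p_{Alta}).
∂π/∂p_{Borealis} = 363 − 6p_{Borealis} + 2p_{Alta} = 0 ⇒ p_{Borealis} = 60.5 + (1/3)p_{Alta}.
The best-response slope dp_{Borealis}/dp_{Alta} = 1/3 > 0: the reaction function is upward-sloping, so the choices are strategic complements.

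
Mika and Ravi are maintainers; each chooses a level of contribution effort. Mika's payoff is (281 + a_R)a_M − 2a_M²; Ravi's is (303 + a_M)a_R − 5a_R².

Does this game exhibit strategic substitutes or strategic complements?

strategic complements

Expanding Mika's payoff: 281a_M + a_Ra_M − 2a_M².
∂π/∂a_M = 281 + a_R − 4a_M = 0, so a_M = 70.25 + 0.25a_R.
The best-response slope da_M/da_R = 0.25 > 0: the reaction function is upward-sloping, so the choices are strategic complements.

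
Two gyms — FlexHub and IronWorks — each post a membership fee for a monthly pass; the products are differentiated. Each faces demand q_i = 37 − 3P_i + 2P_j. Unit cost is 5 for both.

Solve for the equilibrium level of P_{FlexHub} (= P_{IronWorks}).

13

FlexHub's profit: π = (P_{FlexHub} − 5)(37 − 3P_{FlexHub} + 2P_{IronWorks}).
∂π/∂P_{FlexHub} = 52 − 6P_{FlexHub} + 2P_{IronWorks} = 0 ⇒ P_{FlexHub} = 26/3 + (1/3)P_{IronWorks}.
The game is symmetric, so in equilibrium P_{IronWorks} = P_{FlexHub}: the reaction function gives (2/3)P_{FlexHub} = 26/3, hence P_{FlexHub} = 13.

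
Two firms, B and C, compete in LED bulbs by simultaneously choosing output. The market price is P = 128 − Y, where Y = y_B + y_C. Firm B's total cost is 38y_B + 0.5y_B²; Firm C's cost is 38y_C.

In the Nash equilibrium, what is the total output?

Firm B's profit: π = y_B(128 − (y_B + y_C)) − 38y_B − 0.5y_B².
∂π/∂y_B = 90 − 3y_B − y_C = 0, so y_B = 30 − (1/3)y_C.
For C: ∂π/∂y_C = 90 − 2y_C − y_B = 0 ⇒ y_C = 45 − 0.5y_B.
Substituting the second reaction function into the first: y_B = 30 − (1/3)(45 − 0.5y_B), which gives (5/6)y_B = 15 ⇒ y_B = 18.
Then y_C = 45 − 0.5·18 = 36.
Total output: 18 + 36 = 54.

54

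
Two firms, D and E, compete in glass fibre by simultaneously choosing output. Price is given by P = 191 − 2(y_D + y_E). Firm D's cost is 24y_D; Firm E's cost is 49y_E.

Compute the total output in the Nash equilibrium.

Firm D's profit: π = y_D(191 − 2(y_D + y_E)) − 24y_D.
∂π/∂y_D = 167 − 4y_D − 2y_E = 0, so y_D = 41.75 − 0.5y_E.
By the same steps for E: y_E = 35.5 − 0.5y_D.
Solving the two reaction functions simultaneously: (1 − (−0.5)(−0.5))y_D = 41.75 − 0.5·35.5, so 0.75y_D = 24 and y_D = 32.
Then y_E = 35.5 − 0.5·32 = 19.5.
Total output: 32 + 19.5 = 51.5.

51.5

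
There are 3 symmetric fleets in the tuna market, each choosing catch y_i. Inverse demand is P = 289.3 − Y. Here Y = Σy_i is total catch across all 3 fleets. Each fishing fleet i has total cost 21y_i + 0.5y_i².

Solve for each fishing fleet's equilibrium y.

A representative fishing fleet's profit is π_i = y_i(289.3 − Y) − 21y_i − 0.5y_i², with Y = y_i + Σ_{j≠i} y_j.
First-order condition: 268.3 − 3y_i − Σ_{j≠i} y_j = 0.
With identical fishing fleets, set every y_j = y: then 268.3 − 3y − 2y = 0, i.e. y = 268.3/5 = 53.66.

53.66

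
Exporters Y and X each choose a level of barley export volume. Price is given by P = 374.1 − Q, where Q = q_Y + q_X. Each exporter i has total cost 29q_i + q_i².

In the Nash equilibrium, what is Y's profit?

Exporter Y's profit: π = q_Y(374.1 − (q_Y + q_X)) − 29q_Y − q_Y².
∂π/∂q_Y = 345.1 − 4q_Y − q_X = 0, so q_Y = 86.275 − 0.25q_X.
By symmetry q_X = q_Y; substituting into the reaction function, 1.25q_Y = 86.275 and q_Y = 69.02.
Price P = 374.1 − 138.04 = 236.06.
Y's profit: (236.06 − 29)·69.02 − (69.02)² = 9527.5208.

9527.5208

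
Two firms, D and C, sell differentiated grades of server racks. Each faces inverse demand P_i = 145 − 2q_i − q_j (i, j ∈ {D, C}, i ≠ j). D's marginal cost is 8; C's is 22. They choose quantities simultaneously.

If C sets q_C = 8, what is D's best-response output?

Firm D's profit: π = q_D(145 − 2q_D − q_C) − 8q_D.
∂π/∂q_D = 137 − 4q_D − q_C = 0 ⇒ q_D = 34.25 − 0.25q_C.
At q_C = 8: q_D = 34.25 − 0.25·8 = 32.25.

32.25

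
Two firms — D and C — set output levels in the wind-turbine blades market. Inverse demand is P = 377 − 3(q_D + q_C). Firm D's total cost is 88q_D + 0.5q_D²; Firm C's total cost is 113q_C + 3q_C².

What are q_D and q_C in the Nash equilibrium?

Firm D's profit: π = q_D(377 − 3(q_D + q_C)) − 88q_D − 0.5q_D².
∂π/∂q_D = 289 − 7q_D − 3q_C = 0, so q_D = 289/7 − (3/7)q_C.
For C: ∂π/∂q_C = 264 − 12q_C − 3q_D = 0 ⇒ q_C = 22 − 0.25q_D.
Plugging q_C into D's best response: q_D = 289/7 − (3/7)(22 − 0.25q_D) ⇒ (25/28)q_D = 223/7, so q_D = 35.68.
Then q_C = 22 − 0.25·35.68 = 13.08.

35.68, 13.08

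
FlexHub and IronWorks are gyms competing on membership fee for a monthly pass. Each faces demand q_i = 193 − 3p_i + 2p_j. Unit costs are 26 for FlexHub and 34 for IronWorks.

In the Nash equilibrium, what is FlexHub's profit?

5611.6875

FlexHub's profit: π = (p_{FlexHub} − 26)(193 − 3p_{FlexHub} + 2p_{IronWorks}).
∂π/∂p_{FlexHub} = 271 − 6p_{FlexHub} + 2p_{IronWorks} = 0 ⇒ p_{FlexHub} = 271/6 + (1/3)p_{IronWorks}.
Similarly p_{IronWorks} = 295/6 + (1/3)p_{FlexHub}.
Solving the two reaction functions simultaneously: (1 − (1/3)(1/3))p_{FlexHub} = 271/6 + (1/3)·(295/6), so (8/9)p_{FlexHub} = 554/9 and p_{FlexHub} = 69.25.
Then p_{IronWorks} = 295/6 + (1/3)·69.25 = 72.25.
q_{FlexHub} = 193 − 3·69.25 + 2·72.25 = 129.75.
Profit = (69.25 − 26)·129.75 = 5611.6875.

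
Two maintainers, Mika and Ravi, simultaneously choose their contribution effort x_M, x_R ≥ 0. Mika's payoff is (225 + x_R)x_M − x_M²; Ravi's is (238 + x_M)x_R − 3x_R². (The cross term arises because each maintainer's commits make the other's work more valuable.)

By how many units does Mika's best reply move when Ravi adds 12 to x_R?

Expanding Mika's payoff: 225x_M + x_Rx_M − x_M².
∂π/∂x_M = 225 + x_R − 2x_M = 0, so x_M = 112.5 + 0.5x_R.
The reaction-function slope is 0.5, so a 12-unit rise in x_R moves x_M by 0.5 × 12 = 6. Mika's best response rises — the actions are strategic complements.

6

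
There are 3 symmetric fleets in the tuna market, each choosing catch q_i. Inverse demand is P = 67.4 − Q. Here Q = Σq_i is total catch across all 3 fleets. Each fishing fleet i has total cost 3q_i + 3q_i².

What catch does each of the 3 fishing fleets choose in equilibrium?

A representative fishing fleet's profit is π_i = q_i(67.4 − Q) − 3q_i − 3q_i², with Q = q_i + Σ_{j≠i} q_j.
First-order condition: 64.4 − 8q_i − Σ_{j≠i} q_j = 0.
Imposing symmetry (q_j = q for all j) turns Σ_{j≠i} q_j into 2q, so 64.4 = 10q and q = 6.44.

6.44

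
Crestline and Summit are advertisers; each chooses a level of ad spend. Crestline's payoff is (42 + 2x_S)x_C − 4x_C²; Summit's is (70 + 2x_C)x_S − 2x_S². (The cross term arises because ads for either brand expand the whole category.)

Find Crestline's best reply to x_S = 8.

Expanding Crestline's payoff: 42x_C + 2x_Sx_C − 4x_C².
∂π/∂x_C = 42 + 2x_S − 8x_C = 0, so x_C = 5.25 + 0.25x_S.
At x_S = 8: x_C = 5.25 + 0.25·8 = 7.25.

7.25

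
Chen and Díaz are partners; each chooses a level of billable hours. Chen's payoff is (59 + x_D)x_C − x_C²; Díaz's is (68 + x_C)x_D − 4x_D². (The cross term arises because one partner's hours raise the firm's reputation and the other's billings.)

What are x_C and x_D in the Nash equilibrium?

Expanding Chen's payoff: 59x_C + x_Dx_C − x_C².
∂π/∂x_C = 59 + x_D − 2x_C = 0, so x_C = 29.5 + 0.5x_D.
Likewise for Díaz: x_D = 8.5 + 0.125x_C.
Plugging x_D into Chen's best response: x_C = 29.5 + 0.5(8.5 + 0.125x_C) ⇒ 0.9375x_C = 33.75, so x_C = 36.
Then x_D = 8.5 + 0.125·36 = 13.

36, 13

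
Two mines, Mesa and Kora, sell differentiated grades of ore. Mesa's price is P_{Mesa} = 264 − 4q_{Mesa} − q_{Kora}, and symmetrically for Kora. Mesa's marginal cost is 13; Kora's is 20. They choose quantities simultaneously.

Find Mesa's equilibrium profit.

3136

Mine Mesa's profit: π = q_{Mesa}(264 − 4q_{Mesa} − q_{Kora}) − 13q_{Mesa}.
∂π/∂q_{Mesa} = 251 − 8q_{Mesa} − q_{Kora} = 0 ⇒ q_{Mesa} = 31.375 − 0.125q_{Kora}.
Similarly q_{Kora} = 30.5 − 0.125q_{Mesa}.
Solving the two reaction functions simultaneously: (1 − (−0.125)(−0.125))q_{Mesa} = 31.375 − 0.125·30.5, so (63/64)q_{Mesa} = 27.5625 and q_{Mesa} = 28.
Then q_{Kora} = 30.5 − 0.125·28 = 27.
P_{Mesa} = 264 − 4·28 − 27 = 125.
Profit = (125 − 13)·28 = 3136.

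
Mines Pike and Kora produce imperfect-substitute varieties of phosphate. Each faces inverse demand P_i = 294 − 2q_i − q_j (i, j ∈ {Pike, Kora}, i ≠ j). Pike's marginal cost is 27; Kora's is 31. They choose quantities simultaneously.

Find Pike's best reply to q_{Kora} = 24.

Mine Pike's profit: π = q_{Pike}(294 − 2q_{Pike} − q_{Kora}) − 27q_{Pike}.
∂π/∂q_{Pike} = 267 − 4q_{Pike} − q_{Kora} = 0 ⇒ q_{Pike} = 66.75 − 0.25q_{Kora}.
At q_{Kora} = 24: q_{Pike} = 66.75 − 0.25·24 = 60.75.

60.75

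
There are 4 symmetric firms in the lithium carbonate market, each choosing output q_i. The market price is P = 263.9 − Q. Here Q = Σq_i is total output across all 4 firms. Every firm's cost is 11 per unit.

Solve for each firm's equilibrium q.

A representative firm's profit is π_i = q_i(263.9 − Q) − 11q_i, with Q = q_i + Σ_{j≠i} q_j.
First-order condition: 252.9 − 2q_i − Σ_{j≠i} q_j = 0.
In a symmetric equilibrium every firm chooses the same q, so Σ_{j≠i} q_j = 3q. The condition becomes 252.9 − 5q = 0, giving q = 252.9/5 = 50.58.

50.58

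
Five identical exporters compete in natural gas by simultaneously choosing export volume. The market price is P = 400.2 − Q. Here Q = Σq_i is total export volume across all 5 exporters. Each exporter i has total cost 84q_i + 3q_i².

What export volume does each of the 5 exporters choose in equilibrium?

A representative exporter's profit is π_i = q_i(400.2 − Q) − 84q_i − 3q_i², with Q = q_i + Σ_{j≠i} q_j.
First-order condition: 316.2 − 8q_i − Σ_{j≠i} q_j = 0.
In a symmetric equilibrium every exporter chooses the same q, so Σ_{j≠i} q_j = 4q. The condition becomes 316.2 − 12q = 0, giving q = 316.2/12 = 26.35.

26.35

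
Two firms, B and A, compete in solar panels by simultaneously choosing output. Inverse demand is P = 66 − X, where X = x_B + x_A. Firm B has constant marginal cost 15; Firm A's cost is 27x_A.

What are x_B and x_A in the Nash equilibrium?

21, 9

Firm B's profit: π = x_B(66 − (x_B + x_A)) − 15x_B.
∂π/∂x_B = 51 − 2x_B − x_A = 0, so x_B = 25.5 − 0.5x_A.
By the same steps for A: x_A = 19.5 − 0.5x_B.
Substituting the second reaction function into the first: x_B = 25.5 − 0.5(19.5 − 0.5x_B), which gives 0.75x_B = 15.75 ⇒ x_B = 21.
Then x_A = 19.5 − 0.5·21 = 9.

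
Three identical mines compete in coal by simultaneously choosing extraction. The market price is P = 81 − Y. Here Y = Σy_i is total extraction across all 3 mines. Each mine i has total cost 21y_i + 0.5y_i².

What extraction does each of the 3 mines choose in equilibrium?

12

A representative mine's profit is π_i = y_i(81 − Y) − 21y_i − 0.5y_i², with Y = y_i + Σ_{j≠i} y_j.
First-order condition: 60 − 3y_i − Σ_{j≠i} y_j = 0.
In a symmetric equilibrium every mine chooses the same y, so Σ_{j≠i} y_j = 2y. The condition becomes 60 − 5y = 0, giving y = 60/5 = 12.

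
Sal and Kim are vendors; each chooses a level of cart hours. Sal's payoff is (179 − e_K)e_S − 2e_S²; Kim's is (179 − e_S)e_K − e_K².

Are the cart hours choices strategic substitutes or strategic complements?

Expanding Sal's payoff: 179e_S − e_Ke_S − 2e_S².
∂π/∂e_S = 179 − e_K − 4e_S = 0, so e_S = 44.75 − 0.25e_K.
The best-response slope de_S/de_K = −0.25 < 0: the reaction function is downward-sloping, so the choices are strategic substitutes.

strategic substitutes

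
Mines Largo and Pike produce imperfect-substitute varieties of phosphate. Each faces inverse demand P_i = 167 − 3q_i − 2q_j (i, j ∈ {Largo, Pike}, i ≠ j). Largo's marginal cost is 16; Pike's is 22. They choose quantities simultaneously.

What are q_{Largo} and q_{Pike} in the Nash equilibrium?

19.25, 17.75

Mine Largo's profit: π = q_{Largo}(167 − 3q_{Largo} − 2q_{Pike}) − 16q_{Largo}.
∂π/∂q_{Largo} = 151 − 6q_{Largo} − 2q_{Pike} = 0 ⇒ q_{Largo} = 151/6 − (1/3)q_{Pike}.
Similarly q_{Pike} = 145/6 − (1/3)q_{Largo}.
Plugging q_{Pike} into Largo's best response: q_{Largo} = 151/6 − (1/3)(145/6 − (1/3)q_{Largo}) ⇒ (8/9)q_{Largo} = 154/9, so q_{Largo} = 19.25.
Then q_{Pike} = 145/6 − (1/3)·19.25 = 17.75.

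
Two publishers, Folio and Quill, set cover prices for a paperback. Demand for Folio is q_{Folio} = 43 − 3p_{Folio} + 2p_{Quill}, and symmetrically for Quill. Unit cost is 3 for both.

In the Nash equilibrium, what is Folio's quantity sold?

30

Folio's profit: π = (p_{Folio} − 3)(43 − 3p_{Folio} + 2p_{Quill}).
∂π/∂p_{Folio} = 52 − 6p_{Folio} + 2p_{Quill} = 0 ⇒ p_{Folio} = 26/3 + (1/3)p_{Quill}.
The game is symmetric, so in equilibrium p_{Quill} = p_{Folio}: the reaction function gives (2/3)p_{Folio} = 26/3, hence p_{Folio} = 13.
q_{Folio} = 43 − 3·13 + 2·13 = 30.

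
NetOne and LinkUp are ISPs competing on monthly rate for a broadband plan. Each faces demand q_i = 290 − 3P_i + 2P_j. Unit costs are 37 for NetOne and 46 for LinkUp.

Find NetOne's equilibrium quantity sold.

NetOne's profit: π = (P_{NetOne} − 37)(290 − 3P_{NetOne} + 2P_{LinkUp}).
∂π/∂P_{NetOne} = 401 − 6P_{NetOne} + 2P_{LinkUp} = 0 ⇒ P_{NetOne} = 401/6 + (1/3)P_{LinkUp}.
Similarly P_{LinkUp} = 214/3 + (1/3)P_{NetOne}.
Substituting the second reaction function into the first: P_{NetOne} = 401/6 + (1/3)(214/3 + (1/3)P_{NetOne}), which gives (8/9)P_{NetOne} = 1631/18 ⇒ P_{NetOne} = 101.9375.
Then P_{LinkUp} = 214/3 + (1/3)·101.9375 = 105.3125.
q_{NetOne} = 290 − 3·101.9375 + 2·105.3125 = 194.8125.

194.8125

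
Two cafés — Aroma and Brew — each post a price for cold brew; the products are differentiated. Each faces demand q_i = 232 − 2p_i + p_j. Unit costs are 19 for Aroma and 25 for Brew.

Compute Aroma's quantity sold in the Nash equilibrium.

Aroma's profit: π = (p_{Aroma} − 19)(232 − 2p_{Aroma} + p_{Brew}).
∂π/∂p_{Aroma} = 270 − 4p_{Aroma} + p_{Brew} = 0 ⇒ p_{Aroma} = 67.5 + 0.25p_{Brew}.
Similarly p_{Brew} = 70.5 + 0.25p_{Aroma}.
Substituting the second reaction function into the first: p_{Aroma} = 67.5 + 0.25(70.5 + 0.25p_{Aroma}), which gives 0.9375p_{Aroma} = 85.125 ⇒ p_{Aroma} = 90.8.
Then p_{Brew} = 70.5 + 0.25·90.8 = 93.2.
q_{Aroma} = 232 − 2·90.8 + 93.2 = 143.6.

143.6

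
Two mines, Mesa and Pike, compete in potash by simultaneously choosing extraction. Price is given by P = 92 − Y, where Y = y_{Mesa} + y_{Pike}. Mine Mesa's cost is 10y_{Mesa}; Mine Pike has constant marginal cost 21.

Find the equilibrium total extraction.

Mine Mesa's profit: π = y_{Mesa}(92 − (y_{Mesa} + y_{Pike})) − 10y_{Mesa}.
∂π/∂y_{Mesa} = 82 − 2y_{Mesa} − y_{Pike} = 0, so y_{Mesa} = 41 − 0.5y_{Pike}.
By the same steps for Pike: y_{Pike} = 35.5 − 0.5y_{Mesa}.
Substituting the second reaction function into the first: y_{Mesa} = 41 − 0.5(35.5 − 0.5y_{Mesa}), which gives 0.75y_{Mesa} = 23.25 ⇒ y_{Mesa} = 31.
Then y_{Pike} = 35.5 − 0.5·31 = 20.
Total extraction: 31 + 20 = 51.

51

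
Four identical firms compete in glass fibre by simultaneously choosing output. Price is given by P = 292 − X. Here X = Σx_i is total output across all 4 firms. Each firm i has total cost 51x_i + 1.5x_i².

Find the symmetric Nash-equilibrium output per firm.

A representative firm's profit is π_i = x_i(292 − X) − 51x_i − 1.5x_i², with X = x_i + Σ_{j≠i} x_j.
First-order condition: 241 − 5x_i − Σ_{j≠i} x_j = 0.
With identical firms, set every x_j = x: then 241 − 5x − 3x = 0, i.e. x = 241/8 = 30.125.

30.125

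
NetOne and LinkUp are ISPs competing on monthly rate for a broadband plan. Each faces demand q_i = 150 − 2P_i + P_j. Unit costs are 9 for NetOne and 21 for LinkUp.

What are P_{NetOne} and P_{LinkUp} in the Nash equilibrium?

57.6, 62.4

NetOne's profit: π = (P_{NetOne} − 9)(150 − 2P_{NetOne} + P_{LinkUp}).
∂π/∂P_{NetOne} = 168 − 4P_{NetOne} + P_{LinkUp} = 0 ⇒ P_{NetOne} = 42 + 0.25P_{LinkUp}.
Similarly P_{LinkUp} = 48 + 0.25P_{NetOne}.
Substituting the second reaction function into the first: P_{NetOne} = 42 + 0.25(48 + 0.25P_{NetOne}), which gives 0.9375P_{NetOne} = 54 ⇒ P_{NetOne} = 57.6.
Then P_{LinkUp} = 48 + 0.25·57.6 = 62.4.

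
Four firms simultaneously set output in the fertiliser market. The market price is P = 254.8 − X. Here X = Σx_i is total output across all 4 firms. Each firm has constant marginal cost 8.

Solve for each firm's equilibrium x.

49.36

A representative firm's profit is π_i = x_i(254.8 − X) − 8x_i, with X = x_i + Σ_{j≠i} x_j.
First-order condition: 246.8 − 2x_i − Σ_{j≠i} x_j = 0.
In a symmetric equilibrium every firm chooses the same x, so Σ_{j≠i} x_j = 3x. The condition becomes 246.8 − 5x = 0, giving x = 246.8/5 = 49.36.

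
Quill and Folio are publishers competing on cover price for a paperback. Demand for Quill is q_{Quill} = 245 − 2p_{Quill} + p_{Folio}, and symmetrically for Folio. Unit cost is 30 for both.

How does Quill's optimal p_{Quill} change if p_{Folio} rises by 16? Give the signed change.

4

Quill's profit: π = (p_{Quill} − 30)(245 − 2p_{Quill} + p_{Folio}).
∂π/∂p_{Quill} = 305 − 4p_{Quill} + p_{Folio} = 0 ⇒ p_{Quill} = 76.25 + 0.25p_{Folio}.
The reaction-function slope is 0.25, so a 16-unit rise in p_{Folio} moves p_{Quill} by 0.25 × 16 = 4. Quill's best response rises — the actions are strategic complements.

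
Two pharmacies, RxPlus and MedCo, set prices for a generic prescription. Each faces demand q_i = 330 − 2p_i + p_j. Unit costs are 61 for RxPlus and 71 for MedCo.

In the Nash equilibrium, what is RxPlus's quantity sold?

RxPlus's profit: π = (p_{RxPlus} − 61)(330 − 2p_{RxPlus} + p_{MedCo}).
∂π/∂p_{RxPlus} = 452 − 4p_{RxPlus} + p_{MedCo} = 0 ⇒ p_{RxPlus} = 113 + 0.25p_{MedCo}.
Similarly p_{MedCo} = 118 + 0.25p_{RxPlus}.
Substituting the second reaction function into the first: p_{RxPlus} = 113 + 0.25(118 + 0.25p_{RxPlus}), which gives 0.9375p_{RxPlus} = 142.5 ⇒ p_{RxPlus} = 152.
Then p_{MedCo} = 118 + 0.25·152 = 156.
q_{RxPlus} = 330 − 2·152 + 156 = 182.

182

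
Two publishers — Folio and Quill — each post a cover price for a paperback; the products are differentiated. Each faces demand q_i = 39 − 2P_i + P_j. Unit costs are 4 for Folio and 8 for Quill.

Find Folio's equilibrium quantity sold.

Folio's profit: π = (P_{Folio} − 4)(39 − 2P_{Folio} + P_{Quill}).
∂π/∂P_{Folio} = 47 − 4P_{Folio} + P_{Quill} = 0 ⇒ P_{Folio} = 11.75 + 0.25P_{Quill}.
Similarly P_{Quill} = 13.75 + 0.25P_{Folio}.
Substituting the second reaction function into the first: P_{Folio} = 11.75 + 0.25(13.75 + 0.25P_{Folio}), which gives 0.9375P_{Folio} = 15.1875 ⇒ P_{Folio} = 16.2.
Then P_{Quill} = 13.75 + 0.25·16.2 = 17.8.
q_{Folio} = 39 − 2·16.2 + 17.8 = 24.4.

24.4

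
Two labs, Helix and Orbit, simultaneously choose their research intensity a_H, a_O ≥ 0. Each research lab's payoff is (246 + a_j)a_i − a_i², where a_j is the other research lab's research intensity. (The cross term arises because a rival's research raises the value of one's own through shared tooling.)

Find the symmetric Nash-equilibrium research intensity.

246

Helix's payoff is (246 + a_O)a_H − a_H².
∂π/∂a_H = 246 + a_O − 2a_H = 0, so a_H = 123 + 0.5a_O.
The game is symmetric, so in equilibrium a_O = a_H: the reaction function gives 0.5a_H = 123, hence a_H = 246.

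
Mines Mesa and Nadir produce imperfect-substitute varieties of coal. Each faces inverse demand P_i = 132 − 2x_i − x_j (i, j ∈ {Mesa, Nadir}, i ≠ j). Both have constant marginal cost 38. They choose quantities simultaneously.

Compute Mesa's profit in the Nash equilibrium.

706.88

Mine Mesa's profit: π = x_{Mesa}(132 − 2x_{Mesa} − x_{Nadir}) − 38x_{Mesa}.
∂π/∂x_{Mesa} = 94 − 4x_{Mesa} − x_{Nadir} = 0 ⇒ x_{Mesa} = 23.5 − 0.25x_{Nadir}.
Setting x_{Mesa} = x_{Nadir} in the reaction function: x_{Mesa} = 23.5 − 0.25x_{Mesa}, so x_{Mesa} = 23.5 / 1.25 = 18.8.
P_{Mesa} = 132 − 2·18.8 − 18.8 = 75.6.
Profit = (75.6 − 38)·18.8 = 706.88.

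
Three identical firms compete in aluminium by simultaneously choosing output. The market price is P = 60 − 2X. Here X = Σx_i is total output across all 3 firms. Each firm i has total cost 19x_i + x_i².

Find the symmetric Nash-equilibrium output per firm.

A representative firm's profit is π_i = x_i(60 − 2X) − 19x_i − x_i², with X = x_i + Σ_{j≠i} x_j.
First-order condition: 41 − 6x_i − 2Σ_{j≠i} x_j = 0.
Imposing symmetry (x_j = x for all j) turns Σ_{j≠i} x_j into 2x, so 41 = 10x and x = 4.1.

4.1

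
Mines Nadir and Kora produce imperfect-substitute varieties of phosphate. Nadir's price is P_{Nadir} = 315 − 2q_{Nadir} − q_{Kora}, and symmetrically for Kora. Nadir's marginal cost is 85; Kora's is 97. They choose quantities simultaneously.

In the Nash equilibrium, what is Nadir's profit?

4380.48

Mine Nadir's profit: π = q_{Nadir}(315 − 2q_{Nadir} − q_{Kora}) − 85q_{Nadir}.
∂π/∂q_{Nadir} = 230 − 4q_{Nadir} − q_{Kora} = 0 ⇒ q_{Nadir} = 57.5 − 0.25q_{Kora}.
Similarly q_{Kora} = 54.5 − 0.25q_{Nadir}.
Solving the two reaction functions simultaneously: (1 − (−0.25)(−0.25))q_{Nadir} = 57.5 − 0.25·54.5, so 0.9375q_{Nadir} = 43.875 and q_{Nadir} = 46.8.
Then q_{Kora} = 54.5 − 0.25·46.8 = 42.8.
P_{Nadir} = 315 − 2·46.8 − 42.8 = 178.6.
Profit = (178.6 − 85)·46.8 = 4380.48.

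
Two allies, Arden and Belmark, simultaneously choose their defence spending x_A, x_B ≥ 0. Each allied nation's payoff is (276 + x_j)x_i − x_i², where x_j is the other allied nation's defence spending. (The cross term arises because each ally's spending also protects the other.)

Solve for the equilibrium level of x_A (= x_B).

276

Arden's payoff is (276 + x_B)x_A − x_A².
∂π/∂x_A = 276 + x_B − 2x_A = 0, so x_A = 138 + 0.5x_B.
The game is symmetric, so in equilibrium x_B = x_A: the reaction function gives 0.5x_A = 138, hence x_A = 276.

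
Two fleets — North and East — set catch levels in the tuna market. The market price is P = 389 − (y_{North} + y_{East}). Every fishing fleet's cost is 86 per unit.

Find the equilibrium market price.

Fishing fleet North's profit: π = y_{North}(389 − (y_{North} + y_{East})) − 86y_{North}.
∂π/∂y_{North} = 303 − 2y_{North} − y_{East} = 0, so y_{North} = 151.5 − 0.5y_{East}.
By symmetry y_{East} = y_{North}; substituting into the reaction function, 1.5y_{North} = 151.5 and y_{North} = 101.
Equilibrium price: P = 389 − 202 = 187.

187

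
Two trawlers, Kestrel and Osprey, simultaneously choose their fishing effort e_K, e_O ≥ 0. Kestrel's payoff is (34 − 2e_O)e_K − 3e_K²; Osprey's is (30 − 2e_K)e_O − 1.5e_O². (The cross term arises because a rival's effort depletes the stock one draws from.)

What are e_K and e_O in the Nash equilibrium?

3, 8

Expanding Kestrel's payoff: 34e_K − 2e_Oe_K − 3e_K².
∂π/∂e_K = 34 − 2e_O − 6e_K = 0, so e_K = 17/3 − (1/3)e_O.
Likewise for Osprey: e_O = 10 − (2/3)e_K.
Solving the two reaction functions simultaneously: (1 − (−1/3)(−2/3))e_K = 17/3 − (1/3)·10, so (7/9)e_K = 7/3 and e_K = 3.
Then e_O = 10 − (2/3)·3 = 8.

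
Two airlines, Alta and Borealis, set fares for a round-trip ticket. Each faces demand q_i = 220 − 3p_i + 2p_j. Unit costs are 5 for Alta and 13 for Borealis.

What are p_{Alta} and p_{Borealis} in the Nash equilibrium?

Alta's profit: π = (p_{Alta} − 5)(220 − 3p_{Alta} + 2p_{Borealis}).
∂π/∂p_{Alta} = 235 − 6p_{Alta} + 2p_{Borealis} = 0 ⇒ p_{Alta} = 235/6 + (1/3)p_{Borealis}.
Similarly p_{Borealis} = 259/6 + (1/3)p_{Alta}.
Substituting the second reaction function into the first: p_{Alta} = 235/6 + (1/3)(259/6 + (1/3)p_{Alta}), which gives (8/9)p_{Alta} = 482/9 ⇒ p_{Alta} = 60.25.
Then p_{Borealis} = 259/6 + (1/3)·60.25 = 63.25.

60.25, 63.25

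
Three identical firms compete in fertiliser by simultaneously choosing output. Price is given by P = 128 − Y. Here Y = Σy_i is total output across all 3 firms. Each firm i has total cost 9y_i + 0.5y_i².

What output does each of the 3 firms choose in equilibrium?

23.8

A representative firm's profit is π_i = y_i(128 − Y) − 9y_i − 0.5y_i², with Y = y_i + Σ_{j≠i} y_j.
First-order condition: 119 − 3y_i − Σ_{j≠i} y_j = 0.
Imposing symmetry (y_j = y for all j) turns Σ_{j≠i} y_j into 2y, so 119 = 5y and y = 23.8.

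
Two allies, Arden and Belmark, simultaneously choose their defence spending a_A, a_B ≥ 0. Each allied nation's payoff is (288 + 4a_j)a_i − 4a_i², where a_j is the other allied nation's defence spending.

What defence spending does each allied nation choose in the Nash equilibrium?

72

Arden's payoff is (288 + 4a_B)a_A − 4a_A².
∂π/∂a_A = 288 + 4a_B − 8a_A = 0, so a_A = 36 + 0.5a_B.
Setting a_A = a_B in the reaction function: a_A = 36 + 0.5a_A, so a_A = 36 / 0.5 = 72.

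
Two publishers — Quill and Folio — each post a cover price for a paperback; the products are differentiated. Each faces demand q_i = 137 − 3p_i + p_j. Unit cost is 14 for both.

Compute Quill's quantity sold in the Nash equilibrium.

65.4

Quill's profit: π = (p_{Quill} − 14)(137 − 3p_{Quill} + p_{Folio}).
∂π/∂p_{Quill} = 179 − 6p_{Quill} + p_{Folio} = 0 ⇒ p_{Quill} = 179/6 + (1/6)p_{Folio}.
The game is symmetric, so in equilibrium p_{Folio} = p_{Quill}: the reaction function gives (5/6)p_{Quill} = 179/6, hence p_{Quill} = 35.8.
q_{Quill} = 137 − 3·35.8 + 35.8 = 65.4.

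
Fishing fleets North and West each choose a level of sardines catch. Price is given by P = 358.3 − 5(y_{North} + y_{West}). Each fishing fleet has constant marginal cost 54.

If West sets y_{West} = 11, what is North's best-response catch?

Fishing fleet North's profit: π = y_{North}(358.3 − 5(y_{North} + y_{West})) − 54y_{North}.
∂π/∂y_{North} = 304.3 − 10y_{North} − 5y_{West} = 0, so y_{North} = 30.43 − 0.5y_{West}.
At y_{West} = 11: y_{North} = 30.43 − 0.5·11 = 24.93.

24.93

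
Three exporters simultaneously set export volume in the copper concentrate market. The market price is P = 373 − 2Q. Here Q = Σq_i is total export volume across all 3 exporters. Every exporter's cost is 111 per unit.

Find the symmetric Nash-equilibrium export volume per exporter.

32.75

A representative exporter's profit is π_i = q_i(373 − 2Q) − 111q_i, with Q = q_i + Σ_{j≠i} q_j.
First-order condition: 262 − 4q_i − 2Σ_{j≠i} q_j = 0.
In a symmetric equilibrium every exporter chooses the same q, so Σ_{j≠i} q_j = 2q. The condition becomes 262 − 8q = 0, giving q = 262/8 = 32.75.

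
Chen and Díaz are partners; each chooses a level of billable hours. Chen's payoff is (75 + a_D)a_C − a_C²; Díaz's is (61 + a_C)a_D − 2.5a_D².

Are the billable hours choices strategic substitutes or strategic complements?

strategic complements

Expanding Chen's payoff: 75a_C + a_Da_C − a_C².
∂π/∂a_C = 75 + a_D − 2a_C = 0, so a_C = 37.5 + 0.5a_D.
The best-response slope da_C/da_D = 0.5 > 0: the reaction function is upward-sloping, so the choices are strategic complements.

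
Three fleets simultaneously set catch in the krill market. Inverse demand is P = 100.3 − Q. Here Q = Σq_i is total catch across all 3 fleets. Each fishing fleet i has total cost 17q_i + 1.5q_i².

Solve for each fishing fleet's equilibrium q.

A representative fishing fleet's profit is π_i = q_i(100.3 − Q) − 17q_i − 1.5q_i², with Q = q_i + Σ_{j≠i} q_j.
First-order condition: 83.3 − 5q_i − Σ_{j≠i} q_j = 0.
In a symmetric equilibrium every fishing fleet chooses the same q, so Σ_{j≠i} q_j = 2q. The condition becomes 83.3 − 7q = 0, giving q = 83.3/7 = 11.9.

11.9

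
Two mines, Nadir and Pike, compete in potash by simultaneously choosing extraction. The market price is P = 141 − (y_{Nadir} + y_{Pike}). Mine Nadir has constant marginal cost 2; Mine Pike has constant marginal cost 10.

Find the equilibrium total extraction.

90

Mine Nadir's profit: π = y_{Nadir}(141 − (y_{Nadir} + y_{Pike})) − 2y_{Nadir}.
∂π/∂y_{Nadir} = 139 − 2y_{Nadir} − y_{Pike} = 0, so y_{Nadir} = 69.5 − 0.5y_{Pike}.
By the same steps for Pike: y_{Pike} = 65.5 − 0.5y_{Nadir}.
Plugging y_{Pike} into Nadir's best response: y_{Nadir} = 69.5 − 0.5(65.5 − 0.5y_{Nadir}) ⇒ 0.75y_{Nadir} = 36.75, so y_{Nadir} = 49.
Then y_{Pike} = 65.5 − 0.5·49 = 41.
Total extraction: 49 + 41 = 90.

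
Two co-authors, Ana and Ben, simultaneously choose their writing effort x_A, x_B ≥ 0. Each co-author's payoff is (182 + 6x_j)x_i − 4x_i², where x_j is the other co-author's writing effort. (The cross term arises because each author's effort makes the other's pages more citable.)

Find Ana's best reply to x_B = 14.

33.25

Ana's payoff is (182 + 6x_B)x_A − 4x_A².
∂π/∂x_A = 182 + 6x_B − 8x_A = 0, so x_A = 22.75 + 0.75x_B.
At x_B = 14: x_A = 22.75 + 0.75·14 = 33.25.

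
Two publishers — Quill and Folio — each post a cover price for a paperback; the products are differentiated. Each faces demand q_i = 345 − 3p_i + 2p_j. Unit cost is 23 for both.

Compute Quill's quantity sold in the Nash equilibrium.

Quill's profit: π = (p_{Quill} − 23)(345 − 3p_{Quill} + 2p_{Folio}).
∂π/∂p_{Quill} = 414 − 6p_{Quill} + 2p_{Folio} = 0 ⇒ p_{Quill} = 69 + (1/3)p_{Folio}.
The game is symmetric, so in equilibrium p_{Folio} = p_{Quill}: the reaction function gives (2/3)p_{Quill} = 69, hence p_{Quill} = 103.5.
q_{Quill} = 345 − 3·103.5 + 2·103.5 = 241.5.

241.5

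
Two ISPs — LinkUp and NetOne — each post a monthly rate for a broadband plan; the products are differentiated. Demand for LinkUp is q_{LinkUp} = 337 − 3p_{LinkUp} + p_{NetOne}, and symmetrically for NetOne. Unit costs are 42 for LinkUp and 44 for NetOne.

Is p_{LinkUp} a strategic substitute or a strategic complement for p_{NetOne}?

strategic complements

LinkUp's profit: π = (p_{LinkUp} − 42)(337 − 3p_{LinkUp} + p_{NetOne}).
∂π/∂p_{LinkUp} = 463 − 6p_{LinkUp} + p_{NetOne} = 0 ⇒ p_{LinkUp} = 463/6 + (1/6)p_{NetOne}.
The best-response slope dp_{LinkUp}/dp_{NetOne} = 1/6 > 0: the reaction function is upward-sloping, so the choices are strategic complements.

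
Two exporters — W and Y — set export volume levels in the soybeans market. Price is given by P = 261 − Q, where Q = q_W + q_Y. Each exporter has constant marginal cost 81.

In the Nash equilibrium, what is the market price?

Exporter W's profit: π = q_W(261 − (q_W + q_Y)) − 81q_W.
∂π/∂q_W = 180 − 2q_W − q_Y = 0, so q_W = 90 − 0.5q_Y.
The game is symmetric, so in equilibrium q_Y = q_W: the reaction function gives 1.5q_W = 90, hence q_W = 60.
Equilibrium price: P = 261 − 120 = 141.

141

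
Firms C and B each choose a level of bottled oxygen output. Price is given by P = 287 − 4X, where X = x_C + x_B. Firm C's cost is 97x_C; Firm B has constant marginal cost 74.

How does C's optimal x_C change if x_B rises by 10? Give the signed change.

Firm C's profit: π = x_C(287 − 4(x_C + x_B)) − 97x_C.
∂π/∂x_C = 190 − 8x_C − 4x_B = 0, so x_C = 23.75 − 0.5x_B.
The reaction-function slope is −0.5, so a 10-unit rise in x_B moves x_C by −0.5 × 10 = −5. C's best response falls — the actions are strategic substitutes.

-5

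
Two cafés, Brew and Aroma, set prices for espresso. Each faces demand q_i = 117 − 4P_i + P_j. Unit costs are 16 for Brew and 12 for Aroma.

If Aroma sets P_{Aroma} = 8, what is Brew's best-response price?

Brew's profit: π = (P_{Brew} − 16)(117 − 4P_{Brew} + P_{Aroma}).
∂π/∂P_{Brew} = 181 − 8P_{Brew} + P_{Aroma} = 0 ⇒ P_{Brew} = 22.625 + 0.125P_{Aroma}.
At P_{Aroma} = 8: P_{Brew} = 22.625 + 0.125·8 = 23.625.

23.625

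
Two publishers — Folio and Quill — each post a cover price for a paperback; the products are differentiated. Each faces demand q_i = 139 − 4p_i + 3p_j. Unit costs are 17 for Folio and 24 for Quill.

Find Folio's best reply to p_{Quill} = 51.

Folio's profit: π = (p_{Folio} − 17)(139 − 4p_{Folio} + 3p_{Quill}).
∂π/∂p_{Folio} = 207 − 8p_{Folio} + 3p_{Quill} = 0 ⇒ p_{Folio} = 25.875 + 0.375p_{Quill}.
At p_{Quill} = 51: p_{Folio} = 25.875 + 0.375·51 = 45.

45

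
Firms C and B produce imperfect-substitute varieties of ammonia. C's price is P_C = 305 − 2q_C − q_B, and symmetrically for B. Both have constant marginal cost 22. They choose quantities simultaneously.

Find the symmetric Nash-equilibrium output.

56.6

Firm C's profit: π = q_C(305 − 2q_C − q_B) − 22q_C.
∂π/∂q_C = 283 − 4q_C − q_B = 0 ⇒ q_C = 70.75 − 0.25q_B.
By symmetry q_B = q_C; substituting into the reaction function, 1.25q_C = 70.75 and q_C = 56.6.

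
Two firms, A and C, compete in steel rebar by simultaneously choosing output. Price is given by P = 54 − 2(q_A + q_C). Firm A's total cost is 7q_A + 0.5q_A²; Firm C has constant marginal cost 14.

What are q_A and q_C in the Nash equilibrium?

Firm A's profit: π = q_A(54 − 2(q_A + q_C)) − 7q_A − 0.5q_A².
∂π/∂q_A = 47 − 5q_A − 2q_C = 0, so q_A = 9.4 − 0.4q_C.
For C: ∂π/∂q_C = 40 − 4q_C − 2q_A = 0 ⇒ q_C = 10 − 0.5q_A.
Substituting the second reaction function into the first: q_A = 9.4 − 0.4(10 − 0.5q_A), which gives 0.8q_A = 5.4 ⇒ q_A = 6.75.
Then q_C = 10 − 0.5·6.75 = 6.625.

6.75, 6.625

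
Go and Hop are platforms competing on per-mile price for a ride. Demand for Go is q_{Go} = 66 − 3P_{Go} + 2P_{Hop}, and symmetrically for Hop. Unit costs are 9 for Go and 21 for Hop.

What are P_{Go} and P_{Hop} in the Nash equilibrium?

Go's profit: π = (P_{Go} − 9)(66 − 3P_{Go} + 2P_{Hop}).
∂π/∂P_{Go} = 93 − 6P_{Go} + 2P_{Hop} = 0 ⇒ P_{Go} = 15.5 + (1/3)P_{Hop}.
Similarly P_{Hop} = 21.5 + (1/3)P_{Go}.
Solving the two reaction functions simultaneously: (1 − (1/3)(1/3))P_{Go} = 15.5 + (1/3)·21.5, so (8/9)P_{Go} = 68/3 and P_{Go} = 25.5.
Then P_{Hop} = 21.5 + (1/3)·25.5 = 30.

25.5, 30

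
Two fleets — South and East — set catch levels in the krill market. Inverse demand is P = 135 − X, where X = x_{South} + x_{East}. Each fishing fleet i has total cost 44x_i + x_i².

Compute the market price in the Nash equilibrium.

98.6

Fishing fleet South's profit: π = x_{South}(135 − (x_{South} + x_{East})) − 44x_{South} − x_{South}².
∂π/∂x_{South} = 91 − 4x_{South} − x_{East} = 0, so x_{South} = 22.75 − 0.25x_{East}.
By symmetry x_{East} = x_{South}; substituting into the reaction function, 1.25x_{South} = 22.75 and x_{South} = 18.2.
Equilibrium price: P = 135 − 36.4 = 98.6.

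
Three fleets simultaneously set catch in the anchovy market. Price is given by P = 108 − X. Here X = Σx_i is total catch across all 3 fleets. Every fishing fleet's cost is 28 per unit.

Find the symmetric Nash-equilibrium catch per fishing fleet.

20

A representative fishing fleet's profit is π_i = x_i(108 − X) − 28x_i, with X = x_i + Σ_{j≠i} x_j.
First-order condition: 80 − 2x_i − Σ_{j≠i} x_j = 0.
With identical fishing fleets, set every x_j = x: then 80 − 2x − 2x = 0, i.e. x = 80/4 = 20.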